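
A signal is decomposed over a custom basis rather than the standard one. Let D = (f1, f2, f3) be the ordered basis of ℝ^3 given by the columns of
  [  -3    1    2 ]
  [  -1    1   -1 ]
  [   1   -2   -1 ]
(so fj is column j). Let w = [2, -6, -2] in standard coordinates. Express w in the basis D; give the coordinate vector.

We seek scalars with c_1 f1 + ... + c_3 f3 = w; equivalently solve M c = w where the columns of M are f1, ..., f3.
Gaussian elimination on [M | w] yields c = (2, 0, 4).
Check: 2f1 + 0·f2 + 4f3 = [2, -6, -2].

[2, 0, 4]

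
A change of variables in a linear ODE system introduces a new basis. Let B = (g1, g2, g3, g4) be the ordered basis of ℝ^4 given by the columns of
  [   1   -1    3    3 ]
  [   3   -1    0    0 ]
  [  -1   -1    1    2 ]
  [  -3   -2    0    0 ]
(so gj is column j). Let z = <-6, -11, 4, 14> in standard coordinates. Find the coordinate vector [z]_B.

<-4, -1, -1, 0>

Write z = c_1 g1 + ... + c_4 g4 and solve for the c_i.
Row-reducing the augmented matrix [M | z] gives c = (-4, -1, -1, 0).
Check: -4g1 - g2 - g3 + 0·g4 = <-6, -11, 4, 14>.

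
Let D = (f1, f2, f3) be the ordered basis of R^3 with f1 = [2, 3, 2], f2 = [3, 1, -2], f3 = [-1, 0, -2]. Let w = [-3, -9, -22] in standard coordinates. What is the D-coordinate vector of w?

[w]_D is the unique c with M c = w, where M has columns f1, ..., f3.
Row-reducing the augmented matrix [M | w] gives c = (-4, 3, 4).
Check: -4f1 + 3f2 + 4f3 = [-3, -9, -22].

[-4, 3, 4]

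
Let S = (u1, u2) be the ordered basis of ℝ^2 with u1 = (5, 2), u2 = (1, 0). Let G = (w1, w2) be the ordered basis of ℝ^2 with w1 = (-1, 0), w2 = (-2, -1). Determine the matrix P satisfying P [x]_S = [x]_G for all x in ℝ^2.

Let M have columns uj and N have columns wj. Then for every x, N [x]_G = x = M [x]_S, so P = N^(-1) M.
Since det N = 1, N^(-1) has integer entries; multiplying gives P = [[-1, -1], [-2, 0]].

[[-1, -1], [-2, 0]]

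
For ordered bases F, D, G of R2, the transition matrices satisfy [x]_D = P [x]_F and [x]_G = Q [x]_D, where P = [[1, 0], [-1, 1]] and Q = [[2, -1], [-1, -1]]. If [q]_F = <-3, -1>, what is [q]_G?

<-8, 1>

Composing the changes, [q]_G = Q P [q]_F.
Q P = [[3, -1], [0, -1]]; applying this to <-3, -1> gives <-8, 1>.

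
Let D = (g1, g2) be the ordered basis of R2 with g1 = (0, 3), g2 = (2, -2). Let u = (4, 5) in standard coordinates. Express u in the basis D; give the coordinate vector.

We seek scalars with c_1 g1 + c_2 g2 = u; equivalently solve M c = u where the columns of M are g1, g2.
System: 0c_1 + 2c_2 = 4, 3c_1 - 2c_2 = 5; solving gives c_1 = 3, c_2 = 2.
Check: 3g1 + 2g2 = (4, 5).

(3, 2)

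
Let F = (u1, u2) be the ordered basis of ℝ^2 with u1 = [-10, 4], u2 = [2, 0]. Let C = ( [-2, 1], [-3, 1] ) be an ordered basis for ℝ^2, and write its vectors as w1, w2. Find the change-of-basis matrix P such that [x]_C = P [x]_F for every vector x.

Let M have columns uj and N have columns wj. Then for every x, N [x]_C = x = M [x]_F, so P = N^(-1) M.
Since det N = 1, N^(-1) has integer entries; multiplying gives P = [[2, 2], [2, -2]].

[[2, 2], [2, -2]]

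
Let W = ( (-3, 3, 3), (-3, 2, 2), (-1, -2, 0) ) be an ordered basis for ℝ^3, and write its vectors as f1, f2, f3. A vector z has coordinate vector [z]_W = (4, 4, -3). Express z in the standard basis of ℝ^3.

The coordinates say z = 4f1 + 4f2 - 3f3; adding the scaled basis vectors gives (-21, 26, 20).

(-21, 26, 20)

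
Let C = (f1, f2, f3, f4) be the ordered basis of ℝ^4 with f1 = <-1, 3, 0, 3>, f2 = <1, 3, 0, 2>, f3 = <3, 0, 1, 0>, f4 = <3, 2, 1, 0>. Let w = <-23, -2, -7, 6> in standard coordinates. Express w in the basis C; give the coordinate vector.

<2, 0, -3, -4>

[w]_C is the unique c with M c = w, where M has columns f1, ..., f4.
Row-reducing the augmented matrix [M | w] gives c = (2, 0, -3, -4).
Check: 2f1 + 0·f2 - 3f3 - 4f4 = <-23, -2, -7, 6>.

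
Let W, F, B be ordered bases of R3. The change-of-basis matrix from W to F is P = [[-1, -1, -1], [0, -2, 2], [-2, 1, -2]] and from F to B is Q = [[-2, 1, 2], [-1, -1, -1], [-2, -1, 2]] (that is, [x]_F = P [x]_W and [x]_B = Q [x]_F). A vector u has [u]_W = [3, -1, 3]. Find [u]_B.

Composing the changes, [u]_B = Q P [u]_W.
Q P = [[-2, 2, 0], [3, 2, 1], [-2, 6, -4]]; applying this to [3, -1, 3] gives [-8, 10, -24].

[-8, 10, -24]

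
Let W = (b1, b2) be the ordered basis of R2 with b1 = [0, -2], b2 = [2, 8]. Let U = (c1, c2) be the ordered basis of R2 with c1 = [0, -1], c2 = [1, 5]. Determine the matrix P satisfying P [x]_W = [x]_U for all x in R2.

[[2, 2], [0, 2]]

Column j of P is [bj]_U, since P maps W-coordinates to U-coordinates.
Expressing b1 in U: b1 = 2c1 + 0·c2, so column 1 of P is [2, 0].
Doing the same for each bj gives P = [[2, 2], [0, 2]].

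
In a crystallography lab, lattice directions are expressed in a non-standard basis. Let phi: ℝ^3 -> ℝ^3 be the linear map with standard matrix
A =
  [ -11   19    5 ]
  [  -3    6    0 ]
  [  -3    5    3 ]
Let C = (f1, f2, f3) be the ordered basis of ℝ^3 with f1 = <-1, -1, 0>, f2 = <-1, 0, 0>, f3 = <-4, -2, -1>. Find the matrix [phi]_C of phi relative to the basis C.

The j-th column of [phi]_C is [phi(fj)]_C.
phi(f1) = A f1 = <-8, -3, -2> = -f1 + f2 + 2f3, so column 1 is <-1, 1, 2>.
Repeating for f2, f3 and assembling the columns gives [[-1, 3, -2], [1, -2, -3], [2, -3, 1]].

[[-1, 3, -2], [1, -2, -3], [2, -3, 1]]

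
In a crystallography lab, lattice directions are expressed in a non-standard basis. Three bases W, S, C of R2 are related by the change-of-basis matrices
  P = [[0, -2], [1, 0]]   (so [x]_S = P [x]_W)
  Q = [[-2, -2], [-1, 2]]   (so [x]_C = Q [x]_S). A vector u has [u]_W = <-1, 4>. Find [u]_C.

First [u]_S = P [u]_W = <-8, -1>.
Then [u]_C = Q [u]_S = <18, 6>.

<18, 6>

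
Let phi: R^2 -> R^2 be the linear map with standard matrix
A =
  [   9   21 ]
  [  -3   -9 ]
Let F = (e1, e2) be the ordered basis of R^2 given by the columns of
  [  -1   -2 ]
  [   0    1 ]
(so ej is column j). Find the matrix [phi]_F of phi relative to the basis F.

With P the matrix whose columns are e1, e2, [phi]_F = P^(-1) A P.
Column by column: phi(e1) = A e1 = [-9, 3]; its F-coordinates [3, 3] give column 1.
Continuing for each basis vector yields [phi]_F = [[3, 3], [3, -3]].

[[3, 3], [3, -3]]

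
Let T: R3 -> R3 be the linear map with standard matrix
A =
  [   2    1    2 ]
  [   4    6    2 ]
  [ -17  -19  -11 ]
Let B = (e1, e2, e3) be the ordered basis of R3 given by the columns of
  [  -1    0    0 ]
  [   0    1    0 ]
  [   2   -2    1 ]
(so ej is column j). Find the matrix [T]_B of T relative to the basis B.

The j-th column of [T]_B is [T(ej)]_B.
T(e1) = A e1 = (2, 0, -5) = -2e1 + 0·e2 - e3, so column 1 is (-2, 0, -1).
Repeating for e2, e3 and assembling the columns gives [[-2, 3, -2], [0, 2, 2], [-1, 1, -3]].

[[-2, 3, -2], [0, 2, 2], [-1, 1, -3]]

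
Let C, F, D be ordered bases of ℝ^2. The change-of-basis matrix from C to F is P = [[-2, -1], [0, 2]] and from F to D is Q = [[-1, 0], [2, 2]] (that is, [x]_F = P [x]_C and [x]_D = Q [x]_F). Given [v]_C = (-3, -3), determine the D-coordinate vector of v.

Composing the changes, [v]_D = Q P [v]_C.
Q P = [[2, 1], [-4, 2]]; applying this to (-3, -3) gives (-9, 6).

(-9, 6)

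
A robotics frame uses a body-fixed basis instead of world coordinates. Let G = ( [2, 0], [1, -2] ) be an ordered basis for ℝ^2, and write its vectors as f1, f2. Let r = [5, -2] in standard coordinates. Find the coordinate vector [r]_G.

[r]_G is the unique c with M c = r, where M has columns f1, f2.
System: 2c_1 + c_2 = 5, 0c_1 - 2c_2 = -2; solving gives c_1 = 2, c_2 = 1.
Check: 2f1 + f2 = [5, -2].

[2, 1]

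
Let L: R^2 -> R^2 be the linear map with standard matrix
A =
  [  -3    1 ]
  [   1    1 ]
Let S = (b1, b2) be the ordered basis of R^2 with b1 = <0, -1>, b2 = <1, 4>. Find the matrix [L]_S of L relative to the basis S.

[[-3, -1], [-1, 1]]

The j-th column of [L]_S is [L(bj)]_S.
L(b1) = A b1 = <-1, -1> = -3b1 - b2, so column 1 is <-3, -1>.
Repeating for b2 and assembling the columns gives [[-3, -1], [-1, 1]].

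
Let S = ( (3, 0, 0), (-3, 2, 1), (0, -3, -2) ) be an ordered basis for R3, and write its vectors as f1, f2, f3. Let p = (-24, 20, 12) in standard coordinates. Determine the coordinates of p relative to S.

Write p = c_1 f1 + ... + c_3 f3 and solve for the c_i.
Gaussian elimination on [M | p] yields c = (-4, 4, -4).
Check: -4f1 + 4f2 - 4f3 = (-24, 20, 12).

(-4, 4, -4)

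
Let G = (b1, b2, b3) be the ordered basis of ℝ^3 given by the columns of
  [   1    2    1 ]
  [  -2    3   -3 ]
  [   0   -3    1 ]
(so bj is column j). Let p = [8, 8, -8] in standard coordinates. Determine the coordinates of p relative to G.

[-4, 4, 4]

Write p = c_1 b1 + ... + c_3 b3 and solve for the c_i.
Row-reducing the augmented matrix [M | p] gives c = (-4, 4, 4).
Check: -4b1 + 4b2 + 4b3 = [8, 8, -8].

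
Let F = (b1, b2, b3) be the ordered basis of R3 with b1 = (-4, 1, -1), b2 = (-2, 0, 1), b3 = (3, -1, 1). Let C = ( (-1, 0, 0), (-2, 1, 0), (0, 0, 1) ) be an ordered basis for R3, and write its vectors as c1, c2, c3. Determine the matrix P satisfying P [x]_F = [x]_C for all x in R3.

Take x = bj: its F-coordinates are the j-th standard unit vector, so P e_j — column j of P — equals [bj]_C.
b1 = 2c1 + c2 - c3, giving column 1 = (2, 1, -1); repeating for each j gives P = [[2, 2, -1], [1, 0, -1], [-1, 1, 1]].

[[2, 2, -1], [1, 0, -1], [-1, 1, 1]]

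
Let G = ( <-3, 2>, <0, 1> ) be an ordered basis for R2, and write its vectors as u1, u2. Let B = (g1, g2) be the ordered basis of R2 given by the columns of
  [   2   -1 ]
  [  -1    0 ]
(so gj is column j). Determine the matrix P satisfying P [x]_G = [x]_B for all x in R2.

[[-2, -1], [-1, -2]]

Take x = uj: its G-coordinates are the j-th standard unit vector, so P e_j — column j of P — equals [uj]_B.
u1 = -2g1 - g2, giving column 1 = <-2, -1>; repeating for each j gives P = [[-2, -1], [-1, -2]].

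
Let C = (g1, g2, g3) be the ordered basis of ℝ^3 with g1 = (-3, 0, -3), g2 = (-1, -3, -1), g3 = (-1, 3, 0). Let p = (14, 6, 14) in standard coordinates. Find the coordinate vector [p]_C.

We seek scalars with c_1 g1 + ... + c_3 g3 = p; equivalently solve M c = p where the columns of M are g1, ..., g3.
Solving this 3x3 system gives c = (-4, -2, 0).
Check: -4g1 - 2g2 + 0·g3 = (14, 6, 14).

(-4, -2, 0)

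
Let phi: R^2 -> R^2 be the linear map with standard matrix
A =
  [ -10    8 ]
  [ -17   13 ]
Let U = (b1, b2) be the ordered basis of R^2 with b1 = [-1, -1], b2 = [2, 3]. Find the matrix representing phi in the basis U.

With P the matrix whose columns are b1, b2, [phi]_U = P^(-1) A P.
Column by column: phi(b1) = A b1 = [2, 4]; its U-coordinates [2, 2] give column 1.
Continuing for each basis vector yields [phi]_U = [[2, -2], [2, 1]].

[[2, -2], [2, 1]]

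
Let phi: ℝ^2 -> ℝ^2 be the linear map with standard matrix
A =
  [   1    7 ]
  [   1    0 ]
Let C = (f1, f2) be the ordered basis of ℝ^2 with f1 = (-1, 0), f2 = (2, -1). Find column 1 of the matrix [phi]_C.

(3, 1)

Compute phi(f1) = A f1 = (-1, -1) in standard coordinates.
Then write this in C-coordinates: solve for y in y_1 f1 + y_2 f2 = (-1, -1).
This gives y = (3, 1), which is column 1 of [phi]_C.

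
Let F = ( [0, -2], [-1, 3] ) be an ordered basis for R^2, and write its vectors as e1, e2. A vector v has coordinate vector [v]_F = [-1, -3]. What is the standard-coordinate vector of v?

[3, -7]

The coordinates say v = -e1 - 3e2; adding the scaled basis vectors gives [3, -7].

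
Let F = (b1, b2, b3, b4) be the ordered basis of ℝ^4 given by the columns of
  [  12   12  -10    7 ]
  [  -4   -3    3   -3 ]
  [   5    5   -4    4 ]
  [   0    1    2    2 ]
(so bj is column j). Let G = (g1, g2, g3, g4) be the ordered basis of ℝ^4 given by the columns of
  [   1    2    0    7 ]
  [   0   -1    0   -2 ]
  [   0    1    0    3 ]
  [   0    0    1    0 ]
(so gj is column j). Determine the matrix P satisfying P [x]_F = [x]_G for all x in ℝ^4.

[[1, 0, -1, -2], [2, -1, -1, 1], [0, 1, 2, 2], [1, 2, -1, 1]]

Let M have columns bj and N have columns gj. Then for every x, N [x]_G = x = M [x]_F, so P = N^(-1) M.
Since det N = 1, N^(-1) has integer entries; multiplying gives P = [[1, 0, -1, -2], [2, -1, -1, 1], [0, 1, 2, 2], [1, 2, -1, 1]].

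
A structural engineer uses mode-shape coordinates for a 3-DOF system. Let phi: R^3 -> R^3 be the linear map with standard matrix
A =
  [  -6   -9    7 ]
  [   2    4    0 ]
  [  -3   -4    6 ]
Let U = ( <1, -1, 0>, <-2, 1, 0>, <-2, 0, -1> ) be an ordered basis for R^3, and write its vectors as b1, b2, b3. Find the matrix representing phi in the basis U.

[[3, 1, 3], [1, 1, -1], [-1, -2, 0]]

The j-th column of [phi]_U is [phi(bj)]_U.
phi(b1) = A b1 = <3, -2, 1> = 3b1 + b2 - b3, so column 1 is <3, 1, -1>.
Repeating for b2, b3 and assembling the columns gives [[3, 1, 3], [1, 1, -1], [-1, -2, 0]].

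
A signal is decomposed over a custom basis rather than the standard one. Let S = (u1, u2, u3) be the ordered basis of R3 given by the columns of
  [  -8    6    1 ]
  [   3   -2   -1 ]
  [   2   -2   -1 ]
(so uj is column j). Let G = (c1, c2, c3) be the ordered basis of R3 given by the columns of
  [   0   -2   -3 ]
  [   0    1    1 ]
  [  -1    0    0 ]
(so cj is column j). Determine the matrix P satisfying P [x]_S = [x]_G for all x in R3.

Let M have columns uj and N have columns cj. Then for every x, N [x]_G = x = M [x]_S, so P = N^(-1) M.
Since det N = -1, N^(-1) has integer entries; multiplying gives P = [[-2, 2, 1], [1, 0, -2], [2, -2, 1]].

[[-2, 2, 1], [1, 0, -2], [2, -2, 1]]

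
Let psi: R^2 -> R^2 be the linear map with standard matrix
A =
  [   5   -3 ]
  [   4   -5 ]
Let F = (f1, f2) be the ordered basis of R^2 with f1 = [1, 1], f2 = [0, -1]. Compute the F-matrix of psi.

[[2, 3], [3, -2]]

With P the matrix whose columns are f1, f2, [psi]_F = P^(-1) A P.
Column by column: psi(f1) = A f1 = [2, -1]; its F-coordinates [2, 3] give column 1.
Continuing for each basis vector yields [psi]_F = [[2, 3], [3, -2]].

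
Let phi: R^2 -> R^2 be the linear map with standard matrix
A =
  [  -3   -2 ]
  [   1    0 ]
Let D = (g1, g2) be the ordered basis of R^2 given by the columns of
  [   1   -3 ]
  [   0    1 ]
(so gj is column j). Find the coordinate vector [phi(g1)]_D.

Column 1 of [phi]_D is the D-coordinate vector of phi(g1).
In standard coordinates phi(g1) = A g1 = <-3, 1>.
Converting to D: <-3, 1> = 0·g1 + g2, so the coordinate vector is <0, 1>.

<0, 1>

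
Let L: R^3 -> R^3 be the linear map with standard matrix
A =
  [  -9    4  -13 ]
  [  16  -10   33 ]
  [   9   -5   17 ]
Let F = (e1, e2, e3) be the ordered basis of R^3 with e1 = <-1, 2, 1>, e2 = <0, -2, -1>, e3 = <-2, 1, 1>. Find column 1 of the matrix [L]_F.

Compute L(e1) = A e1 = <4, -3, -2> in standard coordinates.
Then write this in F-coordinates: solve for y in y_1 e1 + ... + y_3 e3 = <4, -3, -2>.
This gives y = <-2, -1, -1>, which is column 1 of [L]_F.

<-2, -1, -1>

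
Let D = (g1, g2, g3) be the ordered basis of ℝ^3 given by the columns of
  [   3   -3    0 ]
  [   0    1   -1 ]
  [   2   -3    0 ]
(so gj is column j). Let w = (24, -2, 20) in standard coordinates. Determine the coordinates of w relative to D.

(4, -4, -2)

Write w = c_1 g1 + ... + c_3 g3 and solve for the c_i.
Gaussian elimination on [M | w] yields c = (4, -4, -2).
Check: 4g1 - 4g2 - 2g3 = (24, -2, 20).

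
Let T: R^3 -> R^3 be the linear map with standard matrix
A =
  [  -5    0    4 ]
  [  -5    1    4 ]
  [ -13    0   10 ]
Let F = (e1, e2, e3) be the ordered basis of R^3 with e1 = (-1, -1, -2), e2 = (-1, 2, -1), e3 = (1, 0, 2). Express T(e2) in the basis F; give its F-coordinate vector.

Column 2 of [T]_F is the F-coordinate vector of T(e2).
In standard coordinates T(e2) = A e2 = (1, 3, 3).
Converting to F: (1, 3, 3) = -e1 + e2 + e3, so the coordinate vector is (-1, 1, 1).

(-1, 1, 1)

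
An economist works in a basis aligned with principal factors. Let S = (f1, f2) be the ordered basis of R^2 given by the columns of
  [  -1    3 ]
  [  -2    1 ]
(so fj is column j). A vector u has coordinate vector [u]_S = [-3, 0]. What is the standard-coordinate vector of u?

[3, 6]

u = M [u]_S, where M has columns f1, f2.
Carrying out the matrix-vector product, u = [3, 6].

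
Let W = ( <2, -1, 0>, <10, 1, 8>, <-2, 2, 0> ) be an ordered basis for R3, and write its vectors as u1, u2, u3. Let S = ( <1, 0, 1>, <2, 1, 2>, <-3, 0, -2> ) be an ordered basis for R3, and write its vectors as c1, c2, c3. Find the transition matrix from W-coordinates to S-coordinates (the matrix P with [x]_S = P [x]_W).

Let M have columns uj and N have columns cj. Then for every x, N [x]_S = x = M [x]_W, so P = N^(-1) M.
Since det N = 1, N^(-1) has integer entries; multiplying gives P = [[-2, 2, 0], [-1, 1, 2], [-2, -2, 2]].

[[-2, 2, 0], [-1, 1, 2], [-2, -2, 2]]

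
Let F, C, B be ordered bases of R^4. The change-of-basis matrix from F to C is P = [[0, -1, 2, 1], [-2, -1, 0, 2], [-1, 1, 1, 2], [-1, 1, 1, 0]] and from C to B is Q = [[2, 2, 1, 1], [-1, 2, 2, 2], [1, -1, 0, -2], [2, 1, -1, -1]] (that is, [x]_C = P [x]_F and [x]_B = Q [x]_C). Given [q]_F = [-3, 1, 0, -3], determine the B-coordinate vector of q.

First [q]_C = P [q]_F = [-4, -1, -2, 4].
Then [q]_B = Q [q]_C = [-8, 6, -11, -11].

[-8, 6, -11, -11]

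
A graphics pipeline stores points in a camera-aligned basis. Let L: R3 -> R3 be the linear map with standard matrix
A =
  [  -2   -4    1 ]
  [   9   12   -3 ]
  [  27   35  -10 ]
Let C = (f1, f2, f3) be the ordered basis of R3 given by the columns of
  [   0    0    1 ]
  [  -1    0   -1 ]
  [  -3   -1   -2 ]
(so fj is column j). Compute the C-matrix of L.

[[2, -2, -3], [-3, -2, -3], [1, -1, 0]]

The j-th column of [L]_C is [L(fj)]_C.
L(f1) = A f1 = [1, -3, -5] = 2f1 - 3f2 + f3, so column 1 is [2, -3, 1].
Repeating for f2, f3 and assembling the columns gives [[2, -2, -3], [-3, -2, -3], [1, -1, 0]].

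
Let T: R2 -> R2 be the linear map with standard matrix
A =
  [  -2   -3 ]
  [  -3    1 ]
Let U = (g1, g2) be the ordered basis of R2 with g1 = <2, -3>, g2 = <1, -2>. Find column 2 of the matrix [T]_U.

Column 2 of [T]_U is the U-coordinate vector of T(g2).
In standard coordinates T(g2) = A g2 = <4, -5>.
Converting to U: <4, -5> = 3g1 - 2g2, so the coordinate vector is <3, -2>.

<3, -2>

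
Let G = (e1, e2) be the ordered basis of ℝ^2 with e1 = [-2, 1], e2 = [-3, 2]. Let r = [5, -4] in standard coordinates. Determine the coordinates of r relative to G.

[2, -3]

[r]_G is the unique c with M c = r, where M has columns e1, e2.
System: -2c_1 - 3c_2 = 5, c_1 + 2c_2 = -4; solving gives c_1 = 2, c_2 = -3.
Check: 2e1 - 3e2 = [5, -4].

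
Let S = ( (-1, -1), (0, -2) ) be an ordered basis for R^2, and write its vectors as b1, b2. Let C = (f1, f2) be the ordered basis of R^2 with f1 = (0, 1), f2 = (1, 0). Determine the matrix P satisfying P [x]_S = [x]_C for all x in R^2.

[[-1, -2], [-1, 0]]

Let M have columns bj and N have columns fj. Then for every x, N [x]_C = x = M [x]_S, so P = N^(-1) M.
Since det N = -1, N^(-1) has integer entries; multiplying gives P = [[-1, -2], [-1, 0]].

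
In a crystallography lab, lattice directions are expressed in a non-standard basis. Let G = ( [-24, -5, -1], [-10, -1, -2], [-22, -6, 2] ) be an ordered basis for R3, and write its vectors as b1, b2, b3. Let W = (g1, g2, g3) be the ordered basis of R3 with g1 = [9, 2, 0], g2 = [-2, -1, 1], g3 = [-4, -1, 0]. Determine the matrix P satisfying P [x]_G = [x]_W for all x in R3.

Let M have columns bj and N have columns gj. Then for every x, N [x]_W = x = M [x]_G, so P = N^(-1) M.
Since det N = 1, N^(-1) has integer entries; multiplying gives P = [[-2, -2, -2], [-1, -2, 2], [2, -1, 0]].

[[-2, -2, -2], [-1, -2, 2], [2, -1, 0]]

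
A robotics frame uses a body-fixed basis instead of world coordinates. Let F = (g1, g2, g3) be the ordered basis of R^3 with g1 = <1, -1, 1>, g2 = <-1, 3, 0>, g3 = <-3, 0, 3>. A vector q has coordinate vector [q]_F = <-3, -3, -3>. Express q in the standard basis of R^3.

<9, -6, -12>

The coordinates say q = -3g1 - 3g2 - 3g3; adding the scaled basis vectors gives <9, -6, -12>.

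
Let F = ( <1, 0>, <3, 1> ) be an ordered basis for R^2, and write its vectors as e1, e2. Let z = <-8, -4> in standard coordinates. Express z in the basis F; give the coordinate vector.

<4, -4>

We seek scalars with c_1 e1 + c_2 e2 = z; equivalently solve M c = z where the columns of M are e1, e2.
System: c_1 + 3c_2 = -8, 0c_1 + c_2 = -4; solving gives c_1 = 4, c_2 = -4.
Check: 4e1 - 4e2 = <-8, -4>.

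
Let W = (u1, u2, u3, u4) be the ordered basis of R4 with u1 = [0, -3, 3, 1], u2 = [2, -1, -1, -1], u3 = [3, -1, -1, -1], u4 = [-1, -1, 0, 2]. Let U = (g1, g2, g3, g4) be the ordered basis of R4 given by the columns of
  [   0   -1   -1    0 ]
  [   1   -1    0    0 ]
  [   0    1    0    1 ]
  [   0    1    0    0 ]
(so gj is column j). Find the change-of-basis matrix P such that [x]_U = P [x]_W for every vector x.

[[-2, -2, -2, 1], [1, -1, -1, 2], [-1, -1, -2, -1], [2, 0, 0, -2]]

Let M have columns uj and N have columns gj. Then for every x, N [x]_U = x = M [x]_W, so P = N^(-1) M.
Since det N = 1, N^(-1) has integer entries; multiplying gives P = [[-2, -2, -2, 1], [1, -1, -1, 2], [-1, -1, -2, -1], [2, 0, 0, -2]].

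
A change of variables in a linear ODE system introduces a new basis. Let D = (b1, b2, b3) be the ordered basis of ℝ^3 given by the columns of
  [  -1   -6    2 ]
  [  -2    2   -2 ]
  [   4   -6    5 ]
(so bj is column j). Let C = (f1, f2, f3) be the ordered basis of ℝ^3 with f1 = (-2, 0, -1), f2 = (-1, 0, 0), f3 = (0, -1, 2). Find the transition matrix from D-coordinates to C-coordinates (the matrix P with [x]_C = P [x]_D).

[[0, 2, -1], [1, 2, 0], [2, -2, 2]]

Let M have columns bj and N have columns fj. Then for every x, N [x]_C = x = M [x]_D, so P = N^(-1) M.
Since det N = -1, N^(-1) has integer entries; multiplying gives P = [[0, 2, -1], [1, 2, 0], [2, -2, 2]].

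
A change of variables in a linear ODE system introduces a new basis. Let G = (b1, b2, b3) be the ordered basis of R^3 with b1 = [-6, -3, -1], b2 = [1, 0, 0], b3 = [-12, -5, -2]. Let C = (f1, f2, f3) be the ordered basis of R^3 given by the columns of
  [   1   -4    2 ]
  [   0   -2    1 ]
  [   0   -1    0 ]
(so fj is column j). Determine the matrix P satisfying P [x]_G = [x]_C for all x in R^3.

[[0, 1, -2], [1, 0, 2], [-1, 0, -1]]

Take x = bj: its G-coordinates are the j-th standard unit vector, so P e_j — column j of P — equals [bj]_C.
b1 = 0·f1 + f2 - f3, giving column 1 = [0, 1, -1]; repeating for each j gives P = [[0, 1, -2], [1, 0, 2], [-1, 0, -1]].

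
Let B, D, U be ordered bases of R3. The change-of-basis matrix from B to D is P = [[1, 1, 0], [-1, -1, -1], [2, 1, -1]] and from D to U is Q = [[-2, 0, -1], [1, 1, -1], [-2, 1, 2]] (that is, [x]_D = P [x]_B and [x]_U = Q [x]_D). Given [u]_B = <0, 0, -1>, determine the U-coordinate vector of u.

<-1, 0, 3>

Apply P to get D-coordinates <0, 1, 1>, then Q to get U-coordinates.
The result is [u]_U = <-1, 0, 3>.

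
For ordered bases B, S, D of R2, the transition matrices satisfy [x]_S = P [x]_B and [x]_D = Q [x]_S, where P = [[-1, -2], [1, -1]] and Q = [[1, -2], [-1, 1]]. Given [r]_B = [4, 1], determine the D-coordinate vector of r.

[-12, 9]

Composing the changes, [r]_D = Q P [r]_B.
Q P = [[-3, 0], [2, 1]]; applying this to [4, 1] gives [-12, 9].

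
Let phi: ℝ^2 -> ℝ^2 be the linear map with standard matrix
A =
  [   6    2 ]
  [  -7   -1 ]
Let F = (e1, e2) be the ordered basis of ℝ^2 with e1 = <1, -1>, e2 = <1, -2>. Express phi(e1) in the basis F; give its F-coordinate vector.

Compute phi(e1) = A e1 = <4, -6> in standard coordinates.
Then write this in F-coordinates: solve for y in y_1 e1 + y_2 e2 = <4, -6>.
This gives y = <2, 2>, which is column 1 of [phi]_F.

<2, 2>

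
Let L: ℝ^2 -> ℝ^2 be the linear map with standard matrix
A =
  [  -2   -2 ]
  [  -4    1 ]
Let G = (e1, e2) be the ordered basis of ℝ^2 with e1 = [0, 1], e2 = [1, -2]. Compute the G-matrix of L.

[[-3, -2], [-2, 2]]

The j-th column of [L]_G is [L(ej)]_G.
L(e1) = A e1 = [-2, 1] = -3e1 - 2e2, so column 1 is [-3, -2].
Repeating for e2 and assembling the columns gives [[-3, -2], [-2, 2]].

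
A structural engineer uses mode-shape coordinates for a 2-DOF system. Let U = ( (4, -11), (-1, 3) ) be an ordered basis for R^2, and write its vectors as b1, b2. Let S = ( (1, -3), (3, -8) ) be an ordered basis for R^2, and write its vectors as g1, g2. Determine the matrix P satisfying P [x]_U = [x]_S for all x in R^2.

[[1, -1], [1, 0]]

Let M have columns bj and N have columns gj. Then for every x, N [x]_S = x = M [x]_U, so P = N^(-1) M.
Since det N = 1, N^(-1) has integer entries; multiplying gives P = [[1, -1], [1, 0]].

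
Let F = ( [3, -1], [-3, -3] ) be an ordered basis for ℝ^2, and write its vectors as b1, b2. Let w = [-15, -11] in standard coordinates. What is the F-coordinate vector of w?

[-1, 4]

We seek scalars with c_1 b1 + c_2 b2 = w; equivalently solve M c = w where the columns of M are b1, b2.
System: 3c_1 - 3c_2 = -15, -c_1 - 3c_2 = -11; solving gives c_1 = -1, c_2 = 4.
Check: -b1 + 4b2 = [-15, -11].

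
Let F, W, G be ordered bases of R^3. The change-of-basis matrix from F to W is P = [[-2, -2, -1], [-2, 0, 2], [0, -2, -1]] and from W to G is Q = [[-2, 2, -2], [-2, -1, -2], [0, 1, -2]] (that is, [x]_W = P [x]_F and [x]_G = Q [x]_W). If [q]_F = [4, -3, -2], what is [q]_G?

[-40, -4, -28]

Apply P to get W-coordinates [0, -12, 8], then Q to get G-coordinates.
The result is [q]_G = [-40, -4, -28].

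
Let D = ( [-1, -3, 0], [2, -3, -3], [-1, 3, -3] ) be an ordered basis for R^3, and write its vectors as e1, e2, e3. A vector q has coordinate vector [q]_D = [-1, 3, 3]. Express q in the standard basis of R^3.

[4, 3, -18]

q = M [q]_D, where M has columns e1, ..., e3.
Carrying out the matrix-vector product, q = [4, 3, -18].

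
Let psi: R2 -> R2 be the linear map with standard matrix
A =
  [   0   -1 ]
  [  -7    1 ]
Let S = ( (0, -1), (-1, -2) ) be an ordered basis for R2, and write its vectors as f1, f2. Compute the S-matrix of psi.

[[3, -1], [-1, -2]]

The j-th column of [psi]_S is [psi(fj)]_S.
psi(f1) = A f1 = (1, -1) = 3f1 - f2, so column 1 is (3, -1).
Repeating for f2 and assembling the columns gives [[3, -1], [-1, -2]].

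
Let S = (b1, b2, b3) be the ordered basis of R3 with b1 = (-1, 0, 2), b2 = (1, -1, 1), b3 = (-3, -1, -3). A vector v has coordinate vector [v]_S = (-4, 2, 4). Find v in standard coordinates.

(-6, -6, -18)

The coordinates say v = -4b1 + 2b2 + 4b3; adding the scaled basis vectors gives (-6, -6, -18).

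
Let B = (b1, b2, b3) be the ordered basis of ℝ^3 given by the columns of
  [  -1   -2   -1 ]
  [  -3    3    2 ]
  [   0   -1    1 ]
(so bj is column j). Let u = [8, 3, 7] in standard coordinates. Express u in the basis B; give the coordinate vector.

[u]_B is the unique c with M c = u, where M has columns b1, ..., b3.
Row-reducing the augmented matrix [M | u] gives c = (-3, -4, 3).
Check: -3b1 - 4b2 + 3b3 = [8, 3, 7].

[-3, -4, 3]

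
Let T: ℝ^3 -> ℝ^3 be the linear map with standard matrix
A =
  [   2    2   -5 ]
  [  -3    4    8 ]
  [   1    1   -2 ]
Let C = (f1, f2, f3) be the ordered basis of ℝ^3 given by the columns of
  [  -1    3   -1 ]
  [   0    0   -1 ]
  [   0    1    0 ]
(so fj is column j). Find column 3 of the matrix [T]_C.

Column 3 of [T]_C is the C-coordinate vector of T(f3).
In standard coordinates T(f3) = A f3 = <-4, -1, -2>.
Converting to C: <-4, -1, -2> = -3f1 - 2f2 + f3, so the coordinate vector is <-3, -2, 1>.

<-3, -2, 1>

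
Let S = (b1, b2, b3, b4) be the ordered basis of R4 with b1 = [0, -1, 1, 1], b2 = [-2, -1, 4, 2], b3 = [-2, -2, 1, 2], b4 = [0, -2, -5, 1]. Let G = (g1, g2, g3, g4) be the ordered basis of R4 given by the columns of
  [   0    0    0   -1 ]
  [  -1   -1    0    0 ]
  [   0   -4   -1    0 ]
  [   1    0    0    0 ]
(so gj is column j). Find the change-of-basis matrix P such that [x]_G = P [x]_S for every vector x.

Column j of P is [bj]_G, since P maps S-coordinates to G-coordinates.
Expressing b1 in G: b1 = g1 + 0·g2 - g3 + 0·g4, so column 1 of P is [1, 0, -1, 0].
Doing the same for each bj gives P = [[1, 2, 2, 1], [0, -1, 0, 1], [-1, 0, -1, 1], [0, 2, 2, 0]].

[[1, 2, 2, 1], [0, -1, 0, 1], [-1, 0, -1, 1], [0, 2, 2, 0]]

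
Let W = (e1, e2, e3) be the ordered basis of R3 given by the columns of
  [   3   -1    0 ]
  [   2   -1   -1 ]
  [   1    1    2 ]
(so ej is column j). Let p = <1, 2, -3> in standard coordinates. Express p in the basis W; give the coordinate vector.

[p]_W is the unique c with M c = p, where M has columns e1, ..., e3.
Solving this 3x3 system gives c = (0, -1, -1).
Check: 0·e1 - e2 - e3 = <1, 2, -3>.

<0, -1, -1>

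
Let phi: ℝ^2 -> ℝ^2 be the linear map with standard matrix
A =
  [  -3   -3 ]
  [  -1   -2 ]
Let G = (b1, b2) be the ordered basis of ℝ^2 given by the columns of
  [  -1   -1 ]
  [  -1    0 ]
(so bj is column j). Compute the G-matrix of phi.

[[-3, -1], [-3, -2]]

The j-th column of [phi]_G is [phi(bj)]_G.
phi(b1) = A b1 = (6, 3) = -3b1 - 3b2, so column 1 is (-3, -3).
Repeating for b2 and assembling the columns gives [[-3, -1], [-3, -2]].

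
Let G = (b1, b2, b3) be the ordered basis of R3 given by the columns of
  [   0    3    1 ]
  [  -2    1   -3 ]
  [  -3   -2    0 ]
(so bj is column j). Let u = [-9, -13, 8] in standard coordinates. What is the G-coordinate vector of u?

[u]_G is the unique c with M c = u, where M has columns b1, ..., b3.
Gaussian elimination on [M | u] yields c = (0, -4, 3).
Check: 0·b1 - 4b2 + 3b3 = [-9, -13, 8].

[0, -4, 3]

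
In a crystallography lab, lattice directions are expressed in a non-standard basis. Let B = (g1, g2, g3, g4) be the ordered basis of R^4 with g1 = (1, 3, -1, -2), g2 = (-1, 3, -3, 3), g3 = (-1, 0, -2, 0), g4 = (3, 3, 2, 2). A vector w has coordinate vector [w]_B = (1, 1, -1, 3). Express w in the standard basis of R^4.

The coordinates say w = g1 + g2 - g3 + 3g4; adding the scaled basis vectors gives (10, 15, 4, 7).

(10, 15, 4, 7)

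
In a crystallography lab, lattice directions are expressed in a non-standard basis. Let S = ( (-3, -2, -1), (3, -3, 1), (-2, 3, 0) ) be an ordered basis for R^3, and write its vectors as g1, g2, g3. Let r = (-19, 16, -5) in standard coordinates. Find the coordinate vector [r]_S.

Write r = c_1 g1 + ... + c_3 g3 and solve for the c_i.
Solving this 3x3 system gives c = (1, -4, 2).
Check: g1 - 4g2 + 2g3 = (-19, 16, -5).

(1, -4, 2)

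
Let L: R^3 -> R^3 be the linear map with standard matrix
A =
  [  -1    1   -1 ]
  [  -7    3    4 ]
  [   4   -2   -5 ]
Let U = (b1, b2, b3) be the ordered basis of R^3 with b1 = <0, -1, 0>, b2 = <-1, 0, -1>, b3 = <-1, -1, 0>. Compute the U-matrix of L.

[[0, -2, -2], [-2, -1, 2], [3, -1, -2]]

The j-th column of [L]_U is [L(bj)]_U.
L(b1) = A b1 = <-1, -3, 2> = 0·b1 - 2b2 + 3b3, so column 1 is <0, -2, 3>.
Repeating for b2, b3 and assembling the columns gives [[0, -2, -2], [-2, -1, 2], [3, -1, -2]].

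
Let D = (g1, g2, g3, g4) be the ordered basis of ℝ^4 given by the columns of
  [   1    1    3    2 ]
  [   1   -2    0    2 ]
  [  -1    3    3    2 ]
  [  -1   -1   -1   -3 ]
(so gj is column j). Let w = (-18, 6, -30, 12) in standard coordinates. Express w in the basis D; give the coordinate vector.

(2, -4, -4, -2)

We seek scalars with c_1 g1 + ... + c_4 g4 = w; equivalently solve M c = w where the columns of M are g1, ..., g4.
Gaussian elimination on [M | w] yields c = (2, -4, -4, -2).
Check: 2g1 - 4g2 - 4g3 - 2g4 = (-18, 6, -30, 12).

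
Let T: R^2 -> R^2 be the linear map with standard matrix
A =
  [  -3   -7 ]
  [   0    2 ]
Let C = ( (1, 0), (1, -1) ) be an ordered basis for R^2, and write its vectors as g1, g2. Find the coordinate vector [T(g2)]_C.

Compute T(g2) = A g2 = (4, -2) in standard coordinates.
Then write this in C-coordinates: solve for y in y_1 g1 + y_2 g2 = (4, -2).
This gives y = (2, 2), which is column 2 of [T]_C.

(2, 2)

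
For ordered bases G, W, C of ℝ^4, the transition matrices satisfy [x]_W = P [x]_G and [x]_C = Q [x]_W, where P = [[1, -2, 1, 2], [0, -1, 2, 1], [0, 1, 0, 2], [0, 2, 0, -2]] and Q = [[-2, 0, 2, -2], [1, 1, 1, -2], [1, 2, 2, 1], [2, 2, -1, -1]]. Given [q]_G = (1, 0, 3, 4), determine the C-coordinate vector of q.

(8, 46, 40, 44)

First [q]_W = P [q]_G = (12, 10, 8, -8).
Then [q]_C = Q [q]_W = (8, 46, 40, 44).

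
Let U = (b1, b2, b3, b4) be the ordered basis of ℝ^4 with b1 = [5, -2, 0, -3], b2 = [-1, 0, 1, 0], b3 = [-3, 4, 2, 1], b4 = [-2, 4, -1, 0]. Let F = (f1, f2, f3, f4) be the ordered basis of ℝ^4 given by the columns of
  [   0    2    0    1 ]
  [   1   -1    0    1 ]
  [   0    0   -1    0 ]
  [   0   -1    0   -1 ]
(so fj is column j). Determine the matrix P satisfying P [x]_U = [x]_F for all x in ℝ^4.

[[-1, -2, 1, 0], [2, -1, -2, -2], [0, -1, -2, 1], [1, 1, 1, 2]]

Take x = bj: its U-coordinates are the j-th standard unit vector, so P e_j — column j of P — equals [bj]_F.
b1 = -f1 + 2f2 + 0·f3 + f4, giving column 1 = [-1, 2, 0, 1]; repeating for each j gives P = [[-1, -2, 1, 0], [2, -1, -2, -2], [0, -1, -2, 1], [1, 1, 1, 2]].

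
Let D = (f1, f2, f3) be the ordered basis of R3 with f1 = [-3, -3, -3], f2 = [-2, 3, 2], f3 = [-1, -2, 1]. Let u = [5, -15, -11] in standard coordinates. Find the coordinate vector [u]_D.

[1, -4, 0]

We seek scalars with c_1 f1 + ... + c_3 f3 = u; equivalently solve M c = u where the columns of M are f1, ..., f3.
Solving this 3x3 system gives c = (1, -4, 0).
Check: f1 - 4f2 + 0·f3 = [5, -15, -11].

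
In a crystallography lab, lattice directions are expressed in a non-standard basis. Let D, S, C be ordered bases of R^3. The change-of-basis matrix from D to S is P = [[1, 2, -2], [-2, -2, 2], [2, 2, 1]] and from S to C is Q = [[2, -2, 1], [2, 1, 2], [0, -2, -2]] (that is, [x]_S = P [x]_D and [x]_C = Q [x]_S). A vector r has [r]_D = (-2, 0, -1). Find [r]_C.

First [r]_S = P [r]_D = (0, 2, -5).
Then [r]_C = Q [r]_S = (-9, -8, 6).

(-9, -8, 6)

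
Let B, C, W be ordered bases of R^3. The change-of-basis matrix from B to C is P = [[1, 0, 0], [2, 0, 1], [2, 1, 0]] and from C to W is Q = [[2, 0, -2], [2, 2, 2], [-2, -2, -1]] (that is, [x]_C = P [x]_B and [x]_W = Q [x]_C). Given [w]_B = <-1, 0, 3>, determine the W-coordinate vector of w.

Apply P to get C-coordinates <-1, 1, -2>, then Q to get W-coordinates.
The result is [w]_W = <2, -4, 2>.

<2, -4, 2>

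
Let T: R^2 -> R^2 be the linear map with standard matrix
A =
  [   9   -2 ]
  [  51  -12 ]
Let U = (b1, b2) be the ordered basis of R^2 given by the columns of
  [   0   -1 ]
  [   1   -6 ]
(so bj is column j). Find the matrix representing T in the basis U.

[[0, 3], [2, -3]]

With P the matrix whose columns are b1, b2, [T]_U = P^(-1) A P.
Column by column: T(b1) = A b1 = (-2, -12); its U-coordinates (0, 2) give column 1.
Continuing for each basis vector yields [T]_U = [[0, 3], [2, -3]].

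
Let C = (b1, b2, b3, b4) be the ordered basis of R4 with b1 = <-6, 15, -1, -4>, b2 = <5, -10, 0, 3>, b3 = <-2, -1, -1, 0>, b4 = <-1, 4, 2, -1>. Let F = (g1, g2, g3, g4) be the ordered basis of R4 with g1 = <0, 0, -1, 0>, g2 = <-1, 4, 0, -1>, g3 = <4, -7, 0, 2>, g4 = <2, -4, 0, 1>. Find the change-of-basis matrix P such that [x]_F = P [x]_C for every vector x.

[[1, 0, 1, -2], [2, -1, -2, 1], [-1, 2, -1, 0], [0, -2, 0, 0]]

Column j of P is [bj]_F, since P maps C-coordinates to F-coordinates.
Expressing b1 in F: b1 = g1 + 2g2 - g3 + 0·g4, so column 1 of P is <1, 2, -1, 0>.
Doing the same for each bj gives P = [[1, 0, 1, -2], [2, -1, -2, 1], [-1, 2, -1, 0], [0, -2, 0, 0]].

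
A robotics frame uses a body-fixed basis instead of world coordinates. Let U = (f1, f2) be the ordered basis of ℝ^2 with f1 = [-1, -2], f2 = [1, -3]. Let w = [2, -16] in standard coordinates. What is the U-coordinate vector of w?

[w]_U is the unique c with M c = w, where M has columns f1, f2.
System: -c_1 + c_2 = 2, -2c_1 - 3c_2 = -16; solving gives c_1 = 2, c_2 = 4.
Check: 2f1 + 4f2 = [2, -16].

[2, 4]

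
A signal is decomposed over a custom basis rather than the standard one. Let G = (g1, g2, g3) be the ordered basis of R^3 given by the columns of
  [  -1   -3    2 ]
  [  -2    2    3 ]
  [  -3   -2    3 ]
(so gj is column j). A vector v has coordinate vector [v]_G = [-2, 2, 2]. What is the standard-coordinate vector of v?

v = M [v]_G, where M has columns g1, ..., g3.
Carrying out the matrix-vector product, v = [0, 14, 8].

[0, 14, 8]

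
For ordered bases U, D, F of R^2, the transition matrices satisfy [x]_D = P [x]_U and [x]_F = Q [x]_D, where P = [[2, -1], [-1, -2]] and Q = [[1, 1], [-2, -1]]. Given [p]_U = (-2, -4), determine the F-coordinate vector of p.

(10, -10)

First [p]_D = P [p]_U = (0, 10).
Then [p]_F = Q [p]_D = (10, -10).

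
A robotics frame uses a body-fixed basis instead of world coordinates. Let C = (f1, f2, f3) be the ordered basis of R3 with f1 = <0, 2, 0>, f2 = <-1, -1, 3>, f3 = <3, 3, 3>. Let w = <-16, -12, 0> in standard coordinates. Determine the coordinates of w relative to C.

We seek scalars with c_1 f1 + ... + c_3 f3 = w; equivalently solve M c = w where the columns of M are f1, ..., f3.
Gaussian elimination on [M | w] yields c = (2, 4, -4).
Check: 2f1 + 4f2 - 4f3 = <-16, -12, 0>.

<2, 4, -4>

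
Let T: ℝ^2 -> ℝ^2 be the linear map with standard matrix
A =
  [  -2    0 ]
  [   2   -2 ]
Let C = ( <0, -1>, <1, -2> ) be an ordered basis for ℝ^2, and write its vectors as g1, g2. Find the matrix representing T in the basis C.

[[-2, -2], [0, -2]]

Let P have columns g1, g2. Then [T]_C = P^(-1) A P.
Here det P = 1, so P^(-1) is integer; computing A P first and then P^(-1)(A P) gives [[-2, -2], [0, -2]].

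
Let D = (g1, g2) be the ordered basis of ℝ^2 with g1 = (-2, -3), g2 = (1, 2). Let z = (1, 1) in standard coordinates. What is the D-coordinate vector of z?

We seek scalars with c_1 g1 + c_2 g2 = z; equivalently solve M c = z where the columns of M are g1, g2.
System: -2c_1 + c_2 = 1, -3c_1 + 2c_2 = 1; solving gives c_1 = -1, c_2 = -1.
Check: -g1 - g2 = (1, 1).

(-1, -1)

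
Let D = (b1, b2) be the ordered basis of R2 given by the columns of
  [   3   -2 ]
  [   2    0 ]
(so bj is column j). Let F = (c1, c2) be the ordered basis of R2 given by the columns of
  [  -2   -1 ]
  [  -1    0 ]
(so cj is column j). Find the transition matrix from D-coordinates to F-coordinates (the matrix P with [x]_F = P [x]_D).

[[-2, 0], [1, 2]]

Let M have columns bj and N have columns cj. Then for every x, N [x]_F = x = M [x]_D, so P = N^(-1) M.
Since det N = -1, N^(-1) has integer entries; multiplying gives P = [[-2, 0], [1, 2]].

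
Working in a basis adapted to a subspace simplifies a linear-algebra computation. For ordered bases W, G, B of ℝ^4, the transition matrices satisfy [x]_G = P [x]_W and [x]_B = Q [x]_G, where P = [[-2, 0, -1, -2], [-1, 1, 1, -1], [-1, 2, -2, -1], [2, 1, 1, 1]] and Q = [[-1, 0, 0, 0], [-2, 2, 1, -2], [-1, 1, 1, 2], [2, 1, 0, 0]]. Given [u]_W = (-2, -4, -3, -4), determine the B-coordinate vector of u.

(-15, 2, -42, 29)

First [u]_G = P [u]_W = (15, -1, 4, -15).
Then [u]_B = Q [u]_G = (-15, 2, -42, 29).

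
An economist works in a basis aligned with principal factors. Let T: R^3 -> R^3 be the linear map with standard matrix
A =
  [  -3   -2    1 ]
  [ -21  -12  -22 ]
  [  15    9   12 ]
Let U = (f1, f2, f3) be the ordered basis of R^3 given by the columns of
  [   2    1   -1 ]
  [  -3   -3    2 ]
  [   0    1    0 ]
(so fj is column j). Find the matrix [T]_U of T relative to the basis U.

The j-th column of [T]_U is [T(fj)]_U.
T(f1) = A f1 = [0, -6, 3] = -3f1 + 3f2 - 3f3, so column 1 is [-3, 3, -3].
Repeating for f2, f3 and assembling the columns gives [[-3, 1, -2], [3, 0, 3], [-3, -2, 0]].

[[-3, 1, -2], [3, 0, 3], [-3, -2, 0]]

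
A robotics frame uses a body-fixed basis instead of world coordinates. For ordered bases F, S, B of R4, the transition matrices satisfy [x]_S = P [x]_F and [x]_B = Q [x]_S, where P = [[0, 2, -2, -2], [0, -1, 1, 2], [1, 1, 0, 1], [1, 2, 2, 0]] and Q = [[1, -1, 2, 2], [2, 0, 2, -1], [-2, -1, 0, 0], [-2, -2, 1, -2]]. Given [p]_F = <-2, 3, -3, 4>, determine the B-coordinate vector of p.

Composing the changes, [p]_B = Q P [p]_F.
Q P = [[4, 9, 1, -2], [1, 4, -6, -2], [0, -3, 3, 2], [-1, -5, -2, 1]]; applying this to <-2, 3, -3, 4> gives <8, 20, -10, -3>.

<8, 20, -10, -3>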